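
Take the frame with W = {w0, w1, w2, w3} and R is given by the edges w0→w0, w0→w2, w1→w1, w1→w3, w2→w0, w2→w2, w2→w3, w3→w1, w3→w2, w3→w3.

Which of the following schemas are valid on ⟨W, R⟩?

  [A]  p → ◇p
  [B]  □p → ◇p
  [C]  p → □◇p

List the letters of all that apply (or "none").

A, B, C

R is reflexive: each world relates to itself.
R is symmetric: every R-edge is matched by its reverse.
R is serial: every world has an R-successor.
(A) p → ◇p is the dual of axiom T, which corresponds to reflexivity. R is reflexive — valid.
(B) □p → ◇p is axiom D; it is valid on a frame exactly when R is serial. R is serial, so valid.
(C) p → □◇p is axiom B; it is valid on a frame exactly when R is symmetric. R is symmetric, so valid.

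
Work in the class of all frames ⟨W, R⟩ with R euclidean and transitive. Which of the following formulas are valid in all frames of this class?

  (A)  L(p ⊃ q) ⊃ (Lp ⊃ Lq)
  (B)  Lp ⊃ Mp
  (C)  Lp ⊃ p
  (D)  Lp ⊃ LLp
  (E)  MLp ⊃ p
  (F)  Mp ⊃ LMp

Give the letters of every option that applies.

A, D, F

(A) L(p ⊃ q) ⊃ (Lp ⊃ Lq) is axiom K, valid on every Kripke frame — valid.
(B) axiom D: valid iff R is serial. Such an R need not be serial — not valid.
(C) axiom T: valid iff R is reflexive. Such an R need not be reflexive — not valid.
(D) Lp ⊃ LLp (axiom 4) characterises the transitive frames. Every such R is transitive — valid.
(E) MLp ⊃ p (the dual of axiom B) characterises the symmetric frames. Such an R need not be symmetric — not valid.
(F) Mp ⊃ LMp (axiom 5) characterises the euclidean frames. Every such R is euclidean — valid.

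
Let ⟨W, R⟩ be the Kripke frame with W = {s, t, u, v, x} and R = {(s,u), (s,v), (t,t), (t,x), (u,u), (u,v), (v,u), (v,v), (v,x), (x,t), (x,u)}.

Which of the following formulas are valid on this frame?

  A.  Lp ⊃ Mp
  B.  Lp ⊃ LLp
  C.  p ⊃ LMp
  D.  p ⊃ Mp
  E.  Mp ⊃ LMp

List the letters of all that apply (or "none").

R is not reflexive: not s R s.
R is not symmetric: s R u but not u R s.
R is not transitive: s R v and v R x but not s R x.
R is not euclidean: v R u and v R x but not u R x.
R is serial: every world has an R-successor.
(A) Lp ⊃ Mp is axiom D; it is valid on a frame exactly when R is serial. R is serial, so valid.
(B) axiom 4: valid iff R is transitive. R is not transitive — not valid.
(C) p ⊃ LMp is axiom B; it is valid on a frame exactly when R is symmetric. R is not symmetric, so not valid.
(D) the dual of axiom T: valid iff R is reflexive. R is not reflexive — not valid.
(E) Mp ⊃ LMp is axiom 5, which corresponds to the euclidean property. R is not euclidean — not valid.

A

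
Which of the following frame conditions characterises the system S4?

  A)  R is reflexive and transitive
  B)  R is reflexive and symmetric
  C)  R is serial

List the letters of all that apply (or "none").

(A) S4 is sound and complete for exactly this class.
(B) this class determines B (= KTB), not S4.
(C) this class determines D, not S4.

A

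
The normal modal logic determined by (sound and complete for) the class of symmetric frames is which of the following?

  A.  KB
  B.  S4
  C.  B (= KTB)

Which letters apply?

A

(A) KB is determined by exactly this class.
(B) S4 is determined by the class of reflexive and transitive frames.
(C) B (= KTB) is determined by the class of reflexive and symmetric frames.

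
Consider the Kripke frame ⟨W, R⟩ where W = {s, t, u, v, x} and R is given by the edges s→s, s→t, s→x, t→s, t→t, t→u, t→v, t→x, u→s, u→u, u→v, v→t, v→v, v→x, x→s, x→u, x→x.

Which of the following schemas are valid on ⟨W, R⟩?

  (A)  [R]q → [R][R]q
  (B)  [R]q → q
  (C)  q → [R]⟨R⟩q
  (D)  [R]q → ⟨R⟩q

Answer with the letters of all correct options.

R is reflexive: each world relates to itself.
R is not symmetric: t R u but not u R t.
R is not transitive: s R t and t R u but not s R u.
R is serial: every world has an R-successor.
(A) [R]q → [R][R]q (axiom 4) characterises the transitive frames. R is not transitive — not valid.
(B) [R]q → q is axiom T, which corresponds to reflexivity. R is reflexive — valid.
(C) q → [R]⟨R⟩q is axiom B, which corresponds to symmetry. R is not symmetric — not valid.
(D) [R]q → ⟨R⟩q (axiom D) characterises the serial frames. R is serial — valid.

B, D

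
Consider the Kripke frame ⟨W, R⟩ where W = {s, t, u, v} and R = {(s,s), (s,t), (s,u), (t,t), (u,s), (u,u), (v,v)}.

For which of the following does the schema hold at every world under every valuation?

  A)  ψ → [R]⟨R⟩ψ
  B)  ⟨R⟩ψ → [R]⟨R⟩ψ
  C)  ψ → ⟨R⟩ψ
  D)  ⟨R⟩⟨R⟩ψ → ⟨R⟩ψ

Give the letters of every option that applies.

R is reflexive: each world relates to itself.
R is not symmetric: s R t but not t R s.
R is not transitive: u R s and s R t but not u R t.
R is not euclidean: s R t and s R s but not t R s.
(A) axiom B: valid iff R is symmetric. R is not symmetric — not valid.
(B) axiom 5: valid iff R is euclidean. R is not euclidean — not valid.
(C) the dual of axiom T: valid iff R is reflexive. R is reflexive — valid.
(D) the dual of axiom 4: valid iff R is transitive. R is not transitive — not valid.

C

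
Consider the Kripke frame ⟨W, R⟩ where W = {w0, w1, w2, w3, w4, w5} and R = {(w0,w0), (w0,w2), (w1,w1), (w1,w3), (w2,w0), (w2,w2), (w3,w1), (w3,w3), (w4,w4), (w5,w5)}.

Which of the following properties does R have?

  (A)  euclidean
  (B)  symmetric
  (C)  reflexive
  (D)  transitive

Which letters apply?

A, B, C, D

(A) euclidean: any two R-successors of the same world are R-related.
(B) symmetric: every R-edge is matched by its reverse.
(C) reflexive: each world relates to itself.
(D) transitive: R is closed under composition.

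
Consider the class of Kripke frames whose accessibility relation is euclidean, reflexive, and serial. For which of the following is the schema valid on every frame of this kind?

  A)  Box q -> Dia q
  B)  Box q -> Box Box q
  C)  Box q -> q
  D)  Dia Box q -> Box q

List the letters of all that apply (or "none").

A, B, C, D

A relation that is euclidean, reflexive, and serial is also symmetric and transitive.
(A) axiom D: valid iff R is serial. Every such R is serial — valid.
(B) axiom 4: valid iff R is transitive. Every such R is transitive — valid.
(C) Box q -> q is axiom T, which corresponds to reflexivity. Every such R is reflexive — valid.
(D) Dia Box q -> Box q is the dual of axiom 5, which corresponds to the euclidean property. Every such R is euclidean — valid.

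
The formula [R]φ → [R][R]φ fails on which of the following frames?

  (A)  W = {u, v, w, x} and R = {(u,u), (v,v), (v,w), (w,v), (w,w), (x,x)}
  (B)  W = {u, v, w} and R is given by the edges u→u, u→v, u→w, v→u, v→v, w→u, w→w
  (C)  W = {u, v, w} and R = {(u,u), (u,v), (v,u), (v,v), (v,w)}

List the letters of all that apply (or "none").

The schema [R]φ → [R][R]φ is axiom 4; it is valid on a frame iff R is transitive.
(A) R is transitive (R is closed under composition), so the schema is valid here.
(B) R is not transitive (v R u and u R w but not v R w), so the schema fails here.
(C) R is not transitive (u R v and v R w but not u R w), so the schema fails here.

B, C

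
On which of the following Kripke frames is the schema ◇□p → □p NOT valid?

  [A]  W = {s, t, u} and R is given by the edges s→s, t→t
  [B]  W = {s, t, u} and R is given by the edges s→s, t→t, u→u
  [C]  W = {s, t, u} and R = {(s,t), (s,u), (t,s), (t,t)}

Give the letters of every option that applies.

C

The schema ◇□p → □p is the dual of axiom 5; it is valid on a frame iff R is euclidean.
(A) R is euclidean (any two R-successors of the same world are R-related), so the schema is valid here.
(B) R is euclidean (any two R-successors of the same world are R-related), so the schema is valid here.
(C) R is not euclidean (s R t and s R u but not t R u), so the schema fails here.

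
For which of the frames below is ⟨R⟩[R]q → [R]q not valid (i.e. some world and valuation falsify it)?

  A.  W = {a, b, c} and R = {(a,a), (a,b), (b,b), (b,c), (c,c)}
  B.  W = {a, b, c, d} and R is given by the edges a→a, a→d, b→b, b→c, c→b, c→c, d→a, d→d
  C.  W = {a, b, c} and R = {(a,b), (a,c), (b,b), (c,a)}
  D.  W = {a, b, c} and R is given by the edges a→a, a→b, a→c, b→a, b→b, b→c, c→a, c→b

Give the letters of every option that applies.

A, C, D

The schema ⟨R⟩[R]q → [R]q is the dual of axiom 5; it is valid on a frame iff R is euclidean.
(A) R is not euclidean (a R b and a R a but not b R a), so the schema fails here.
(B) R is euclidean (any two R-successors of the same world are R-related), so the schema is valid here.
(C) R is not euclidean (a R b and a R c but not b R c), so the schema fails here.
(D) R is not euclidean (a R c and a R c but not c R c), so the schema fails here.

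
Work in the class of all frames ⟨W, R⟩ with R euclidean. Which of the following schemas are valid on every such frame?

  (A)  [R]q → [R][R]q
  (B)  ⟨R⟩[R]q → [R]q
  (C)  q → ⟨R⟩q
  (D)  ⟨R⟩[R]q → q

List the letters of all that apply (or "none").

(A) [R]q → [R][R]q is axiom 4, which corresponds to transitivity. Such an R need not be transitive — not valid.
(B) ⟨R⟩[R]q → [R]q is the dual of axiom 5; it is valid on a frame exactly when R is euclidean. Every such R is euclidean, so valid.
(C) the dual of axiom T: valid iff R is reflexive. Such an R need not be reflexive — not valid.
(D) ⟨R⟩[R]q → q is the dual of axiom B; it is valid on a frame exactly when R is symmetric. Such an R need not be symmetric, so not valid.

B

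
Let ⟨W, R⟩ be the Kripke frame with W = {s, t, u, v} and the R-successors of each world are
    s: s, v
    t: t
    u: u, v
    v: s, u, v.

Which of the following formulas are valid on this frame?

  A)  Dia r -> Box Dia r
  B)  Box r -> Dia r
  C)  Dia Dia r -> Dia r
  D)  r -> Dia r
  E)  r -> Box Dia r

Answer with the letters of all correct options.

B, D, E

R is reflexive: each world relates to itself.
R is symmetric: every R-edge is matched by its reverse.
R is not transitive: s R v and v R u but not s R u.
R is not euclidean: v R s and v R u but not s R u.
R is serial: every world has an R-successor.
(A) Dia r -> Box Dia r is axiom 5, which corresponds to the euclidean property. R is not euclidean — not valid.
(B) Box r -> Dia r is axiom D; it is valid on a frame exactly when R is serial. R is serial, so valid.
(C) Dia Dia r -> Dia r is the dual of axiom 4; it is valid on a frame exactly when R is transitive. R is not transitive, so not valid.
(D) r -> Dia r is the dual of axiom T, which corresponds to reflexivity. R is reflexive — valid.
(E) r -> Box Dia r is axiom B, which corresponds to symmetry. R is symmetric — valid.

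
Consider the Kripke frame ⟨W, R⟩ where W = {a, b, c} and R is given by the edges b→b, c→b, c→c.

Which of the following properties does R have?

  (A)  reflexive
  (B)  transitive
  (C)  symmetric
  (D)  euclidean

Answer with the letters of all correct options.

B

(A) not reflexive: not a R a.
(B) transitive: R is closed under composition.
(C) not symmetric: c R b but not b R c.
(D) not euclidean: c R b and c R c but not b R c.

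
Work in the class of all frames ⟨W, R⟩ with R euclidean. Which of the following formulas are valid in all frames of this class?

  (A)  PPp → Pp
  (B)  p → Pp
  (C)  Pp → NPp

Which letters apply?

C

(A) PPp → Pp is the dual of axiom 4, which corresponds to transitivity. Such an R need not be transitive — not valid.
(B) p → Pp (the dual of axiom T) characterises the reflexive frames. Such an R need not be reflexive — not valid.
(C) axiom 5: valid iff R is euclidean. Every such R is euclidean — valid.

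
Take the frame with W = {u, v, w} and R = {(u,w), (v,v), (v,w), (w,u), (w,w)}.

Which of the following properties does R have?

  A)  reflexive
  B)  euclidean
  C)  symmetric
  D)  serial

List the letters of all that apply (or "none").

D

(A) not reflexive: not u R u.
(B) not euclidean: v R w and v R v but not w R v.
(C) not symmetric: v R w but not w R v.
(D) serial: every world has an R-successor.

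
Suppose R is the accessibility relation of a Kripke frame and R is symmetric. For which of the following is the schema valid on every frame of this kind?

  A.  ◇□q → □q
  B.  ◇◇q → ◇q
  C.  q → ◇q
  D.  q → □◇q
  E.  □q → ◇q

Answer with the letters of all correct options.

(A) the dual of axiom 5: valid iff R is euclidean. Such an R need not be euclidean — not valid.
(B) ◇◇q → ◇q (the dual of axiom 4) characterises the transitive frames. Such an R need not be transitive — not valid.
(C) q → ◇q (the dual of axiom T) characterises the reflexive frames. Such an R need not be reflexive — not valid.
(D) q → □◇q (axiom B) characterises the symmetric frames. Every such R is symmetric — valid.
(E) axiom D: valid iff R is serial. Such an R need not be serial — not valid.

D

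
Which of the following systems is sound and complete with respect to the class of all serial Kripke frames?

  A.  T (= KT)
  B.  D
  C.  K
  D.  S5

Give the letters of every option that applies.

(A) T (= KT) is determined by the class of reflexive frames.
(B) D is determined by exactly this class.
(C) K is determined by the class of arbitrary frames.
(D) S5 is determined by the class of reflexive, symmetric, and transitive frames.

B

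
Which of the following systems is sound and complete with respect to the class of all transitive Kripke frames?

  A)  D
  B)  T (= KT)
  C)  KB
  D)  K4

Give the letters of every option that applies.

(A) D is determined by the class of serial frames.
(B) T (= KT) is determined by the class of reflexive frames.
(C) KB is determined by the class of symmetric frames.
(D) K4 is determined by exactly this class.

D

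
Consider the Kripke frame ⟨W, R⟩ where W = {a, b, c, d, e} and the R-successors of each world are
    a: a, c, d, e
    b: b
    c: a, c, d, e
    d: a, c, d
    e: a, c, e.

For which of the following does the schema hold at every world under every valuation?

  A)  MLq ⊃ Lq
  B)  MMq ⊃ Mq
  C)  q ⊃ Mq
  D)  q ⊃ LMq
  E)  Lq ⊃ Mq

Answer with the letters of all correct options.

C, D, E

R is reflexive: each world relates to itself.
R is symmetric: every R-edge is matched by its reverse.
R is not transitive: d R a and a R e but not d R e.
R is not euclidean: a R d and a R e but not d R e.
R is serial: every world has an R-successor.
(A) MLq ⊃ Lq is the dual of axiom 5; it is valid on a frame exactly when R is euclidean. R is not euclidean, so not valid.
(B) the dual of axiom 4: valid iff R is transitive. R is not transitive — not valid.
(C) q ⊃ Mq (the dual of axiom T) characterises the reflexive frames. R is reflexive — valid.
(D) q ⊃ LMq (axiom B) characterises the symmetric frames. R is symmetric — valid.
(E) axiom D: valid iff R is serial. R is serial — valid.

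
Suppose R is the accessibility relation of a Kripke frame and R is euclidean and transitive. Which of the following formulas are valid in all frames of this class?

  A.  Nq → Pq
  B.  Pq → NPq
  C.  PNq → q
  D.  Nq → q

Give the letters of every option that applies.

(A) axiom D: valid iff R is serial. Such an R need not be serial — not valid.
(B) Pq → NPq is axiom 5, which corresponds to the euclidean property. Every such R is euclidean — valid.
(C) PNq → q (the dual of axiom B) characterises the symmetric frames. Such an R need not be symmetric — not valid.
(D) Nq → q is axiom T, which corresponds to reflexivity. Such an R need not be reflexive — not valid.

B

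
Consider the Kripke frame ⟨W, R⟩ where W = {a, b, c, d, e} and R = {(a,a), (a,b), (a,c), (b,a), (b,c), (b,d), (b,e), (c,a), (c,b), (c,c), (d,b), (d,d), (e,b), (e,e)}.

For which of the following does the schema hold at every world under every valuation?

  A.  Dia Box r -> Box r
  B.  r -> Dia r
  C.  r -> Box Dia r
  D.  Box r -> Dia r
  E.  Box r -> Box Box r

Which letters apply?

R is not reflexive: not b R b.
R is symmetric: every R-edge is matched by its reverse.
R is not transitive: a R b and b R d but not a R d.
R is not euclidean: b R a and b R d but not a R d.
R is serial: every world has an R-successor.
(A) Dia Box r -> Box r (the dual of axiom 5) characterises the euclidean frames. R is not euclidean — not valid.
(B) r -> Dia r is the dual of axiom T; it is valid on a frame exactly when R is reflexive. R is not reflexive, so not valid.
(C) axiom B: valid iff R is symmetric. R is symmetric — valid.
(D) Box r -> Dia r is axiom D; it is valid on a frame exactly when R is serial. R is serial, so valid.
(E) Box r -> Box Box r (axiom 4) characterises the transitive frames. R is not transitive — not valid.

C, D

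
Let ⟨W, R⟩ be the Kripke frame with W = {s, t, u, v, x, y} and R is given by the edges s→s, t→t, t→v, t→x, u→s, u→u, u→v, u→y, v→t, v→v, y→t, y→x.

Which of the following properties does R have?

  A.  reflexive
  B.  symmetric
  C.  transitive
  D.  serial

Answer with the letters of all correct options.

none

(A) not reflexive: not x R x.
(B) not symmetric: t R x but not x R t.
(C) not transitive: u R v and v R t but not u R t.
(D) not serial: x has no R-successor.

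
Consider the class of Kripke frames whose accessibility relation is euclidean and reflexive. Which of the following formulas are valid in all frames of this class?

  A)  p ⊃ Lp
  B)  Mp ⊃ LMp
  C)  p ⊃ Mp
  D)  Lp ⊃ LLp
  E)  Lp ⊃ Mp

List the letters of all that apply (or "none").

B, C, D, E

A reflexive euclidean relation is also symmetric (from wRw and wRv the euclidean condition gives vRw) and hence transitive; it is an equivalence relation.
(A) p ⊃ Lp (equivalent to ◇p→p) corresponds to R being a subset of the identity. Such an R need not be a subset of the identity, so not valid.
(B) Mp ⊃ LMp is axiom 5, which corresponds to the euclidean property. Every such R is euclidean — valid.
(C) the dual of axiom T: valid iff R is reflexive. Every such R is reflexive — valid.
(D) Lp ⊃ LLp is axiom 4, which corresponds to transitivity. Every such R is transitive — valid.
(E) Lp ⊃ Mp is axiom D; it is valid on a frame exactly when R is serial. Every such R is serial, so valid.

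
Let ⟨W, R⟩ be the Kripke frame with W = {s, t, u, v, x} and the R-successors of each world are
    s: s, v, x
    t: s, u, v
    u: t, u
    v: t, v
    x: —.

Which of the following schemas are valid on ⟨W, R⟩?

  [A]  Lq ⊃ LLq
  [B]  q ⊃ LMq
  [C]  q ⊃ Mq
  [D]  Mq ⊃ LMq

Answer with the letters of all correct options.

R is not reflexive: not t R t.
R is not symmetric: s R v but not v R s.
R is not transitive: s R v and v R t but not s R t.
R is not euclidean: s R v and s R s but not v R s.
(A) axiom 4: valid iff R is transitive. R is not transitive — not valid.
(B) q ⊃ LMq is axiom B, which corresponds to symmetry. R is not symmetric — not valid.
(C) q ⊃ Mq is the dual of axiom T; it is valid on a frame exactly when R is reflexive. R is not reflexive, so not valid.
(D) Mq ⊃ LMq is axiom 5, which corresponds to the euclidean property. R is not euclidean — not valid.

none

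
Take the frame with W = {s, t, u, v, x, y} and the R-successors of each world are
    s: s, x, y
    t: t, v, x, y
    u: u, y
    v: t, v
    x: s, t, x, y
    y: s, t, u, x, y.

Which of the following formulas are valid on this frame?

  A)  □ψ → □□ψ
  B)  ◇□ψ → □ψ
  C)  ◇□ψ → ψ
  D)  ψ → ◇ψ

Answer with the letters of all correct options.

C, D

R is reflexive: each world relates to itself.
R is symmetric: every R-edge is matched by its reverse.
R is not transitive: s R x and x R t but not s R t.
R is not euclidean: t R v and t R x but not v R x.
(A) □ψ → □□ψ (axiom 4) characterises the transitive frames. R is not transitive — not valid.
(B) the dual of axiom 5: valid iff R is euclidean. R is not euclidean — not valid.
(C) ◇□ψ → ψ is the dual of axiom B; it is valid on a frame exactly when R is symmetric. R is symmetric, so valid.
(D) the dual of axiom T: valid iff R is reflexive. R is reflexive — valid.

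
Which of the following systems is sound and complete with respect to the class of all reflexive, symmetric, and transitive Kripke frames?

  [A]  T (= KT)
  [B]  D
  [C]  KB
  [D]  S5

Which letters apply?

D

(A) T (= KT) is determined by the class of reflexive frames.
(B) D is determined by the class of serial frames.
(C) KB is determined by the class of symmetric frames.
(D) S5 is determined by exactly this class.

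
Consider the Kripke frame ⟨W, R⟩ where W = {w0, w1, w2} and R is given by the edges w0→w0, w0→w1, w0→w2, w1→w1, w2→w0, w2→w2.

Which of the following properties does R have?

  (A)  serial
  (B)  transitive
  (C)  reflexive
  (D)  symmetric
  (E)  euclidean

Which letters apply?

(A) serial: every world has an R-successor.
(B) not transitive: w2 R w0 and w0 R w1 but not w2 R w1.
(C) reflexive: each world relates to itself.
(D) not symmetric: w0 R w1 but not w1 R w0.
(E) not euclidean: w0 R w1 and w0 R w0 but not w1 R w0.

A, C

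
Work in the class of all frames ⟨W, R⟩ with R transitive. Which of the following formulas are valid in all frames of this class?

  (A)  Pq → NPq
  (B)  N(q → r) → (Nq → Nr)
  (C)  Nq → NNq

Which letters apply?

(A) axiom 5: valid iff R is euclidean. Such an R need not be euclidean — not valid.
(B) N(q → r) → (Nq → Nr) is axiom K, valid on every Kripke frame — valid.
(C) Nq → NNq (axiom 4) characterises the transitive frames. Every such R is transitive — valid.

B, C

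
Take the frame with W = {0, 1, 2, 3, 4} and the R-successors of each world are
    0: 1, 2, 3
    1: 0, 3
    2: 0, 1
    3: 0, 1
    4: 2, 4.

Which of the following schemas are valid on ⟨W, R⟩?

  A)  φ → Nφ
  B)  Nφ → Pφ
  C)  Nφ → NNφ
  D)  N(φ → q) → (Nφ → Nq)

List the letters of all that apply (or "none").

R is not transitive: 0 R 1 and 1 R 0 but not 0 R 0.
R is serial: every world has an R-successor.
R is not a subset of the identity: 0 R 1 with 0 ≠ 1.
(A) φ → Nφ (equivalent to ◇p→p) corresponds to R being a subset of the identity. Here R ⊄ identity, so not valid.
(B) Nφ → Pφ is axiom D, which corresponds to seriality. R is serial — valid.
(C) Nφ → NNφ is axiom 4; it is valid on a frame exactly when R is transitive. R is not transitive, so not valid.
(D) this is just K, valid on every normal frame.

B, D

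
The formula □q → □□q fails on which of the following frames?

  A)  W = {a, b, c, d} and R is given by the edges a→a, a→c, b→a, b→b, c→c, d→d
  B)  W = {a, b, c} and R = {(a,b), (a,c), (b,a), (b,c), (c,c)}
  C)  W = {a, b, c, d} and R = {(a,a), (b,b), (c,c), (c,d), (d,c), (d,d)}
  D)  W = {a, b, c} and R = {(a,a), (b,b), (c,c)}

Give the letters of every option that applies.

The schema □q → □□q is axiom 4; it is valid on a frame iff R is transitive.
(A) R is not transitive (b R a and a R c but not b R c), so the schema fails here.
(B) R is not transitive (a R b and b R a but not a R a), so the schema fails here.
(C) R is transitive (R is closed under composition), so the schema is valid here.
(D) R is transitive (R is closed under composition), so the schema is valid here.

A, B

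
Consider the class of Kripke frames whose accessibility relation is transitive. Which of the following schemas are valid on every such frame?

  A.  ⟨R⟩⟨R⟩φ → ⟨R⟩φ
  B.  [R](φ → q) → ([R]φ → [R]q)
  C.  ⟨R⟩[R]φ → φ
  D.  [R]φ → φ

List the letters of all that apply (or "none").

A, B

(A) the dual of axiom 4: valid iff R is transitive. Every such R is transitive — valid.
(B) [R](φ → q) → ([R]φ → [R]q) is axiom K, valid on every Kripke frame — valid.
(C) the dual of axiom B: valid iff R is symmetric. Such an R need not be symmetric — not valid.
(D) [R]φ → φ is axiom T, which corresponds to reflexivity. Such an R need not be reflexive — not valid.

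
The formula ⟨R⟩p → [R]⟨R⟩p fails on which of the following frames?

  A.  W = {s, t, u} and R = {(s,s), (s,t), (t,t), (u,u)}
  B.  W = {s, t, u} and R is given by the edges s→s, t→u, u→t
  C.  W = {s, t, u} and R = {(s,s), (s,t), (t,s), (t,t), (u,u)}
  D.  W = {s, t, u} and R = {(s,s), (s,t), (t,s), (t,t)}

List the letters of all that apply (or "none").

A, B

The schema ⟨R⟩p → [R]⟨R⟩p is axiom 5; it is valid on a frame iff R is euclidean.
(A) R is not euclidean (s R t and s R s but not t R s), so the schema fails here.
(B) R is not euclidean (t R u and t R u but not u R u), so the schema fails here.
(C) R is euclidean (any two R-successors of the same world are R-related), so the schema is valid here.
(D) R is euclidean (any two R-successors of the same world are R-related), so the schema is valid here.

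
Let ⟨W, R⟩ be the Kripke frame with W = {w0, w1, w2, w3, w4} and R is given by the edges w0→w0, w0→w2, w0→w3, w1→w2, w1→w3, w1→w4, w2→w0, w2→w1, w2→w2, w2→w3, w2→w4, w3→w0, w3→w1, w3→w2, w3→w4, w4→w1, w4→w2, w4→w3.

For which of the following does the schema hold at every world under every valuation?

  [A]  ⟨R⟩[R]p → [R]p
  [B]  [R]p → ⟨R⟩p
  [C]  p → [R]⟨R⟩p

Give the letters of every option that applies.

R is symmetric: every R-edge is matched by its reverse.
R is not euclidean: w2 R w0 and w2 R w1 but not w0 R w1.
R is serial: every world has an R-successor.
(A) ⟨R⟩[R]p → [R]p is the dual of axiom 5, which corresponds to the euclidean property. R is not euclidean — not valid.
(B) [R]p → ⟨R⟩p is axiom D, which corresponds to seriality. R is serial — valid.
(C) p → [R]⟨R⟩p is axiom B, which corresponds to symmetry. R is symmetric — valid.

B, C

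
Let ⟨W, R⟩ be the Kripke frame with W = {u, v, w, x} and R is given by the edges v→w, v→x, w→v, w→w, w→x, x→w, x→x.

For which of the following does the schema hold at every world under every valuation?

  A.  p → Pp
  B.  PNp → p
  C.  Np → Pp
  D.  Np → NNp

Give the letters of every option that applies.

none

R is not reflexive: not u R u.
R is not symmetric: v R x but not x R v.
R is not transitive: v R w and w R v but not v R v.
R is not serial: u has no R-successor.
(A) p → Pp (the dual of axiom T) characterises the reflexive frames. R is not reflexive — not valid.
(B) the dual of axiom B: valid iff R is symmetric. R is not symmetric — not valid.
(C) Np → Pp is axiom D, which corresponds to seriality. R is not serial — not valid.
(D) Np → NNp is axiom 4; it is valid on a frame exactly when R is transitive. R is not transitive, so not valid.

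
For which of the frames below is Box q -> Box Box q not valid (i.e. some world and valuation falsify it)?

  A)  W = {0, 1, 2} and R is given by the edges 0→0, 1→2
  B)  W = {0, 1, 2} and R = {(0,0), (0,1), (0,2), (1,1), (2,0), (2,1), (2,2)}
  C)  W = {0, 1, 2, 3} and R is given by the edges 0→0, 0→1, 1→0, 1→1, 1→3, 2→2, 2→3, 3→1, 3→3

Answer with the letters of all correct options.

The schema Box q -> Box Box q is axiom 4; it is valid on a frame iff R is transitive.
(A) R is transitive (R is closed under composition), so the schema is valid here.
(B) R is transitive (R is closed under composition), so the schema is valid here.
(C) R is not transitive (0 R 1 and 1 R 3 but not 0 R 3), so the schema fails here.

C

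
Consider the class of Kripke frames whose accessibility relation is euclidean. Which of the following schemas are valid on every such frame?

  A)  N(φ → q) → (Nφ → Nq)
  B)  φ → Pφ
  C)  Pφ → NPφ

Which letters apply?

A, C

(A) N(φ → q) → (Nφ → Nq) is the K axiom; it holds on all frames — valid.
(B) φ → Pφ is the dual of axiom T; it is valid on a frame exactly when R is reflexive. Such an R need not be reflexive, so not valid.
(C) Pφ → NPφ is axiom 5, which corresponds to the euclidean property. Every such R is euclidean — valid.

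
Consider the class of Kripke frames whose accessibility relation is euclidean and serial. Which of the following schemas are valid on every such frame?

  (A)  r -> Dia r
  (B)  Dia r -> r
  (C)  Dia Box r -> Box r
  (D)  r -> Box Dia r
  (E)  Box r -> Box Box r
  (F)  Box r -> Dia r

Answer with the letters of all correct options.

C, F

(A) r -> Dia r (the dual of axiom T) characterises the reflexive frames. Such an R need not be reflexive — not valid.
(B) Dia r -> r (the converse of T) corresponds to R being a subset of the identity. Such an R need not be a subset of the identity, so not valid.
(C) Dia Box r -> Box r (the dual of axiom 5) characterises the euclidean frames. Every such R is euclidean — valid.
(D) r -> Box Dia r (axiom B) characterises the symmetric frames. Such an R need not be symmetric — not valid.
(E) axiom 4: valid iff R is transitive. Such an R need not be transitive — not valid.
(F) Box r -> Dia r (axiom D) characterises the serial frames. Every such R is serial — valid.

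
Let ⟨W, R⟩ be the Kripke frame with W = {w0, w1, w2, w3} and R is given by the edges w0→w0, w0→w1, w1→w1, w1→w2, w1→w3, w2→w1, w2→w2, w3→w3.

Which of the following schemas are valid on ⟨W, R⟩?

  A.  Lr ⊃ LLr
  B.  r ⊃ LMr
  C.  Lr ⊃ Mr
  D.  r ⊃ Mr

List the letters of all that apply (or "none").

R is reflexive: each world relates to itself.
R is not symmetric: w0 R w1 but not w1 R w0.
R is not transitive: w0 R w1 and w1 R w2 but not w0 R w2.
R is serial: every world has an R-successor.
(A) axiom 4: valid iff R is transitive. R is not transitive — not valid.
(B) r ⊃ LMr (axiom B) characterises the symmetric frames. R is not symmetric — not valid.
(C) Lr ⊃ Mr is axiom D, which corresponds to seriality. R is serial — valid.
(D) r ⊃ Mr (the dual of axiom T) characterises the reflexive frames. R is reflexive — valid.

C, D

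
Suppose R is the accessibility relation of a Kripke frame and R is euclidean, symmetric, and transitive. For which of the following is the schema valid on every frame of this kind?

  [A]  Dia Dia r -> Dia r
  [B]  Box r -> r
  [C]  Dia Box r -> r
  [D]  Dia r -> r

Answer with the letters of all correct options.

(A) the dual of axiom 4: valid iff R is transitive. Every such R is transitive — valid.
(B) Box r -> r is axiom T, which corresponds to reflexivity. Such an R need not be reflexive — not valid.
(C) Dia Box r -> r is the dual of axiom B, which corresponds to symmetry. Every such R is symmetric — valid.
(D) Dia r -> r is the converse of T; it holds exactly when R ⊆ identity. Such an R need not be a subset of the identity — not valid.

A, C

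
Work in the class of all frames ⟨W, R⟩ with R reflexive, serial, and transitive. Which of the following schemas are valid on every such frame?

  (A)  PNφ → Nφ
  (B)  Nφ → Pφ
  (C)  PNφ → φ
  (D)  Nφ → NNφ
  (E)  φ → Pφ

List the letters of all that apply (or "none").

B, D, E

(A) the dual of axiom 5: valid iff R is euclidean. Such an R need not be euclidean — not valid.
(B) Nφ → Pφ is axiom D; it is valid on a frame exactly when R is serial. Every such R is serial, so valid.
(C) the dual of axiom B: valid iff R is symmetric. Such an R need not be symmetric — not valid.
(D) Nφ → NNφ is axiom 4, which corresponds to transitivity. Every such R is transitive — valid.
(E) φ → Pφ is the dual of axiom T, which corresponds to reflexivity. Every such R is reflexive — valid.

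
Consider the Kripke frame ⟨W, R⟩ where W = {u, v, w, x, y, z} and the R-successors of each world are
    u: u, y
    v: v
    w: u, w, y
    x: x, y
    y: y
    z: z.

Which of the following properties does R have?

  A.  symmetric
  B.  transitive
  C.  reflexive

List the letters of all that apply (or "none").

(A) not symmetric: u R y but not y R u.
(B) transitive: R is closed under composition.
(C) reflexive: each world relates to itself.

B, C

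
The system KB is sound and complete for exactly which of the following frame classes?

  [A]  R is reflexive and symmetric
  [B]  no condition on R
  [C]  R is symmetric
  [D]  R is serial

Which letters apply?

C

(A) this class determines B (= KTB), not KB.
(B) this class determines K, not KB.
(C) KB is sound and complete for exactly this class.
(D) this class determines D, not KB.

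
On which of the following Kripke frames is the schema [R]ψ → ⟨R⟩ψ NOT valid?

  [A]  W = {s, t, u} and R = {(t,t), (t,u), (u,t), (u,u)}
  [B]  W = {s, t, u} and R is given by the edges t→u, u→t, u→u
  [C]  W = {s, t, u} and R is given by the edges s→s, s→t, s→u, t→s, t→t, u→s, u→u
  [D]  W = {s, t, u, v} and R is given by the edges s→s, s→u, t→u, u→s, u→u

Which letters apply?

The schema [R]ψ → ⟨R⟩ψ is axiom D; it is valid on a frame iff R is serial.
(A) R is not serial (s has no R-successor), so the schema fails here.
(B) R is not serial (s has no R-successor), so the schema fails here.
(C) R is serial (every world has an R-successor), so the schema is valid here.
(D) R is not serial (v has no R-successor), so the schema fails here.

A, B, D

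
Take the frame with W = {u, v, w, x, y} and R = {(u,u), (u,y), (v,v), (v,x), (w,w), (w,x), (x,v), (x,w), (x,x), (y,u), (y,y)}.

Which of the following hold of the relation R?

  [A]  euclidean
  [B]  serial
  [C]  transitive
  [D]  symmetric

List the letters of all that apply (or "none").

(A) not euclidean: x R v and x R w but not v R w.
(B) serial: every world has an R-successor.
(C) not transitive: v R x and x R w but not v R w.
(D) symmetric: every R-edge is matched by its reverse.

B, D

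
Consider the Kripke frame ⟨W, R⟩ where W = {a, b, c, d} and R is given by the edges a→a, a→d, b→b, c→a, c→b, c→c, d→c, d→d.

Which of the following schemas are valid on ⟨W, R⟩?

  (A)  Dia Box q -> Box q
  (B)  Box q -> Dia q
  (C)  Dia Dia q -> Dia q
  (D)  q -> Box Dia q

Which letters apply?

B

R is not symmetric: a R d but not d R a.
R is not transitive: a R d and d R c but not a R c.
R is not euclidean: a R d and a R a but not d R a.
R is serial: every world has an R-successor.
(A) Dia Box q -> Box q (the dual of axiom 5) characterises the euclidean frames. R is not euclidean — not valid.
(B) axiom D: valid iff R is serial. R is serial — valid.
(C) Dia Dia q -> Dia q is the dual of axiom 4, which corresponds to transitivity. R is not transitive — not valid.
(D) q -> Box Dia q (axiom B) characterises the symmetric frames. R is not symmetric — not valid.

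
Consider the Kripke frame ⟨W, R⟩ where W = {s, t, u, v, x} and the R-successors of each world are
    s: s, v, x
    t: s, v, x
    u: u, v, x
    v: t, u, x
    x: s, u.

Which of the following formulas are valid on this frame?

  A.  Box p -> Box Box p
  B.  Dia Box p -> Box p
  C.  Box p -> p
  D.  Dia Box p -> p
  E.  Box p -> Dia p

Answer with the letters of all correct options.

R is not reflexive: not t R t.
R is not symmetric: s R v but not v R s.
R is not transitive: s R v and v R t but not s R t.
R is not euclidean: s R v and s R s but not v R s.
R is serial: every world has an R-successor.
(A) Box p -> Box Box p is axiom 4, which corresponds to transitivity. R is not transitive — not valid.
(B) Dia Box p -> Box p (the dual of axiom 5) characterises the euclidean frames. R is not euclidean — not valid.
(C) Box p -> p is axiom T, which corresponds to reflexivity. R is not reflexive — not valid.
(D) Dia Box p -> p is the dual of axiom B, which corresponds to symmetry. R is not symmetric — not valid.
(E) axiom D: valid iff R is serial. R is serial — valid.

E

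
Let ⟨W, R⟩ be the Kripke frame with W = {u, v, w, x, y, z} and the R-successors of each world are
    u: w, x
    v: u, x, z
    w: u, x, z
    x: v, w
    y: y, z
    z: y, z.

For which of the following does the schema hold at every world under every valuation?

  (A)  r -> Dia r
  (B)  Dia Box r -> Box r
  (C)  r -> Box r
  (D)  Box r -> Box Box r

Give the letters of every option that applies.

none

R is not reflexive: not u R u.
R is not transitive: u R w and w R u but not u R u.
R is not euclidean: v R u and v R z but not u R z.
R is not a subset of the identity: u R w with u ≠ w.
(A) r -> Dia r is the dual of axiom T, which corresponds to reflexivity. R is not reflexive — not valid.
(B) the dual of axiom 5: valid iff R is euclidean. R is not euclidean — not valid.
(C) r -> Box r is equivalent to ◇p→p; it holds exactly when R ⊆ identity. Here R ⊄ identity — not valid.
(D) Box r -> Box Box r is axiom 4; it is valid on a frame exactly when R is transitive. R is not transitive, so not valid.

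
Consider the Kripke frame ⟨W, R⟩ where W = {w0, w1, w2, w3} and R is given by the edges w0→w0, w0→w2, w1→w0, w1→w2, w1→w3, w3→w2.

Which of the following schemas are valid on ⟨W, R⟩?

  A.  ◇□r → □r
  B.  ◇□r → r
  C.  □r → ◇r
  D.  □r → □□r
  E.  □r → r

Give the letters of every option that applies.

D

R is not reflexive: not w1 R w1.
R is not symmetric: w0 R w2 but not w2 R w0.
R is transitive: R is closed under composition.
R is not euclidean: w0 R w2 and w0 R w0 but not w2 R w0.
R is not serial: w2 has no R-successor.
(A) ◇□r → □r (the dual of axiom 5) characterises the euclidean frames. R is not euclidean — not valid.
(B) ◇□r → r is the dual of axiom B, which corresponds to symmetry. R is not symmetric — not valid.
(C) □r → ◇r is axiom D, which corresponds to seriality. R is not serial — not valid.
(D) □r → □□r (axiom 4) characterises the transitive frames. R is transitive — valid.
(E) □r → r is axiom T, which corresponds to reflexivity. R is not reflexive — not valid.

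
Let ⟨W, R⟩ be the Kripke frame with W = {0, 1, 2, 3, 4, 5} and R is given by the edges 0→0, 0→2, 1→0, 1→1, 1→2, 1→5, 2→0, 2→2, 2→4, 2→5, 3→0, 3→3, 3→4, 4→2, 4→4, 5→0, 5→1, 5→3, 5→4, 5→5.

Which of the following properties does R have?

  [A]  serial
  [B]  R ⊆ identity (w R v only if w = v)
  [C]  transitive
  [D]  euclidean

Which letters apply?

(A) serial: every world has an R-successor.
(B) not ⊆ identity: 0 R 2 with 0 ≠ 2.
(C) not transitive: 0 R 2 and 2 R 4 but not 0 R 4.
(D) not euclidean: 1 R 0 and 1 R 1 but not 0 R 1.

A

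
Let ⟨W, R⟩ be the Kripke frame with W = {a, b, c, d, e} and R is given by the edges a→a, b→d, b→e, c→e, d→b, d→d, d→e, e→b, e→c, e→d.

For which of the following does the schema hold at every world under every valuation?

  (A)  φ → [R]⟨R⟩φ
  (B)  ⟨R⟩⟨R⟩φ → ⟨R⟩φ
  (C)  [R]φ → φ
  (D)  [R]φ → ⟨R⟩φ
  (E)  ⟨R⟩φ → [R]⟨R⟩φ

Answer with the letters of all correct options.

R is not reflexive: not b R b.
R is symmetric: every R-edge is matched by its reverse.
R is not transitive: b R d and d R b but not b R b.
R is not euclidean: e R b and e R c but not b R c.
R is serial: every world has an R-successor.
(A) φ → [R]⟨R⟩φ is axiom B; it is valid on a frame exactly when R is symmetric. R is symmetric, so valid.
(B) the dual of axiom 4: valid iff R is transitive. R is not transitive — not valid.
(C) [R]φ → φ is axiom T, which corresponds to reflexivity. R is not reflexive — not valid.
(D) [R]φ → ⟨R⟩φ is axiom D, which corresponds to seriality. R is serial — valid.
(E) ⟨R⟩φ → [R]⟨R⟩φ is axiom 5, which corresponds to the euclidean property. R is not euclidean — not valid.

A, D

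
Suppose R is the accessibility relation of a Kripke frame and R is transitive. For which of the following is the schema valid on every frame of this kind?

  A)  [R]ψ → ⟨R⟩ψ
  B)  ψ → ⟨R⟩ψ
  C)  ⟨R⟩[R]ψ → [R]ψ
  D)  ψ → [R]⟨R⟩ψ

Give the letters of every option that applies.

none

(A) [R]ψ → ⟨R⟩ψ is axiom D; it is valid on a frame exactly when R is serial. Such an R need not be serial, so not valid.
(B) the dual of axiom T: valid iff R is reflexive. Such an R need not be reflexive — not valid.
(C) ⟨R⟩[R]ψ → [R]ψ (the dual of axiom 5) characterises the euclidean frames. Such an R need not be euclidean — not valid.
(D) ψ → [R]⟨R⟩ψ is axiom B; it is valid on a frame exactly when R is symmetric. Such an R need not be symmetric, so not valid.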